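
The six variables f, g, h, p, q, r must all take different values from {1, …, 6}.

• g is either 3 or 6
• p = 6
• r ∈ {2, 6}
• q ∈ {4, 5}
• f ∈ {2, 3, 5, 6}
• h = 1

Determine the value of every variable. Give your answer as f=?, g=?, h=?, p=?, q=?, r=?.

h must be 1 (only option left).
That leaves p = 6. Strike 6 from f, g, r.
r must be 2 (only option left). Remove 2 from f.
That leaves g = 3. Strike 3 from f.
That leaves f = 5. Remove 5 from q.
q must be 4 (only option left).

f=5, g=3, h=1, p=6, q=4, r=2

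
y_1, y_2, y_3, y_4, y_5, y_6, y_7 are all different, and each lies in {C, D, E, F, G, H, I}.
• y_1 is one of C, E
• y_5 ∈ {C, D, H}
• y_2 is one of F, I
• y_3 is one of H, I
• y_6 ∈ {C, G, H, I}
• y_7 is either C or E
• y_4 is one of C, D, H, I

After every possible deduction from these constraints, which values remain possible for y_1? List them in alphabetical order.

C, E

Among the 7 variables, F fits only y_2 (and all 7 values in {C, D, E, F, G, H, I} must be used), so y_2 = F.
Among the 6 still-open variables, G fits only y_6 (and all 6 values in {C, D, E, G, H, I} must be used), so y_6 = G.
y_1 and y_7 between them cover only {C, E} — a naked pair. Remove those values from y_4, y_5.
No further eliminations apply; y_1 can still be any of C, E.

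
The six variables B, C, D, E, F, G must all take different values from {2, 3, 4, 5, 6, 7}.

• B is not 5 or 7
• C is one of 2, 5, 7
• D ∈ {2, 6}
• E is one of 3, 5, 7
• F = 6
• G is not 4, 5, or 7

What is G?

3

F must be 6 (only option left). Strike 6 from B, D, G.
That leaves D = 2. Strike 2 from B, C, G.
So G = 3.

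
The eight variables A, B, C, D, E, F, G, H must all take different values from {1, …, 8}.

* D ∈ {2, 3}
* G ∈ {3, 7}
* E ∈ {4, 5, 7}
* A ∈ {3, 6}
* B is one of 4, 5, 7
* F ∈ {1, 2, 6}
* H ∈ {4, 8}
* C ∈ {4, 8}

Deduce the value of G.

The 8 variables draw from only 8 values {1, 2, 3, 4, 5, 6, 7, 8}, so each is used; only F can be 1, hence F = 1.
The 7 still-open variables draw from only 7 values {2, 3, 4, 5, 6, 7, 8}, so each is used; only D can be 2, hence D = 2.
The 6 still-open variables draw from only 6 values {3, 4, 5, 6, 7, 8}, so each is used; only A can be 6, hence A = 6.
The 5 still-open variables draw from only 5 values {3, 4, 5, 7, 8}, so each is used; only G can be 3, hence G = 3.

3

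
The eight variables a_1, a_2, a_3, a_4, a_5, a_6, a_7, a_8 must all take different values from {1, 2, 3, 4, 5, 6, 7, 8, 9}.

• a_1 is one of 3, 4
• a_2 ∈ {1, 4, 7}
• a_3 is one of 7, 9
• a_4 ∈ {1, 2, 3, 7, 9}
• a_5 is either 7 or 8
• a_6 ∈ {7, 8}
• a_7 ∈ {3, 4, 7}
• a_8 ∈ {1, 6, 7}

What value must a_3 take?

The 8 variables together cover exactly {1, 2, 3, 4, 6, 7, 8, 9} — 8 values for 8 variables — and 2 appears only in a_4's list, so a_4 = 2.
The 7 still-open variables draw from only 7 values {1, 3, 4, 6, 7, 8, 9}, so each is used; only a_8 can be 6, hence a_8 = 6.
The 6 still-open variables draw from only 6 values {1, 3, 4, 7, 8, 9}, so each is used; only a_2 can be 1, hence a_2 = 1.
The 5 still-open variables together cover exactly {3, 4, 7, 8, 9} — 5 values for 5 variables — and 9 appears only in a_3's list, so a_3 = 9.

9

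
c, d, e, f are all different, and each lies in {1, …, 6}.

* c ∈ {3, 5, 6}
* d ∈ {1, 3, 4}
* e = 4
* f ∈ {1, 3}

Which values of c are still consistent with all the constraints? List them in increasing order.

e's domain is down to {4}, so e = 4. Eliminate 4 elsewhere: d.
The 2 variables d and f are confined to {1, 3}, which locks those values in; drop them from c.
No further eliminations apply; c can still be any of 5, 6.

5, 6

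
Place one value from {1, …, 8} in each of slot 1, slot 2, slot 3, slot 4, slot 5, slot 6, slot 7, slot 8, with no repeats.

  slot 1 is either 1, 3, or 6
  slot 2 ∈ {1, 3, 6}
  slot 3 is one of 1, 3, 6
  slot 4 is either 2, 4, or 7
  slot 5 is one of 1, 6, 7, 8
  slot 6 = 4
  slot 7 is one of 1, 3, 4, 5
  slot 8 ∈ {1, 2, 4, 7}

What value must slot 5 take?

8

slot 6 must be 4 (only option left). Strike 4 from slot 4, slot 7, slot 8.
Among the 7 still-open variables, 5 fits only slot 7 (and all 7 values in {1, 2, 3, 5, 6, 7, 8} must be used), so slot 7 = 5.
The 6 still-open variables together cover exactly {1, 2, 3, 6, 7, 8} — 6 values for 6 variables — and 8 appears only in slot 5's list, so slot 5 = 8.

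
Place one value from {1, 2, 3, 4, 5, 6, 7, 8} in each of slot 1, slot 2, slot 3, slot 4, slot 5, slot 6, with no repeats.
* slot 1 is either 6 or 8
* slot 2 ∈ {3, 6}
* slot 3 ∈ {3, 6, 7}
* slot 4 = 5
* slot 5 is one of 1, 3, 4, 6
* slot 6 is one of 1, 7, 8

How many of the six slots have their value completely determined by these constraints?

1

slot 4 has just one choice, so slot 4 = 5.
Determined: slot 4=5. The other slots each still have more than one consistent value. That makes 1.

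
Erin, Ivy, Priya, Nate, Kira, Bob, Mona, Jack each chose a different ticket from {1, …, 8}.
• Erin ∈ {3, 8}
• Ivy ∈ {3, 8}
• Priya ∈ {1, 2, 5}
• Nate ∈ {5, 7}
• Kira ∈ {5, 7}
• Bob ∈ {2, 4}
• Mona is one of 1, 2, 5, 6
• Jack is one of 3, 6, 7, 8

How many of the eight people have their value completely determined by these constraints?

Among the 8 variables, 4 fits only Bob (and all 8 values in {1, 2, 3, 4, 5, 6, 7, 8} must be used), so Bob = 4.
The 2 variables Erin and Ivy are confined to {3, 8}, which locks those values in; drop them from Jack.
The 2 variables Nate and Kira are confined to {5, 7}, which locks those values in; drop them from Priya, Mona, Jack.
Jack must be 6 (only option left). Remove 6 from Mona.
Determined: Bob=4, Jack=6. The other people each still have more than one consistent value. That makes 2.

2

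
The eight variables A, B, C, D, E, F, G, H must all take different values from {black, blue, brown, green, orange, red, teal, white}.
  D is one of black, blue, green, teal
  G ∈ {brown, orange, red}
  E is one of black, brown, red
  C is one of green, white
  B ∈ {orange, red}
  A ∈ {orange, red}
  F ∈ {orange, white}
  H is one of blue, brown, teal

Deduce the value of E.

black

A and B between them cover only {orange, red} — a naked pair. Remove those values from E, F, G.
F's domain is down to {white}, so F = white. Remove white from C.
G must be brown (only option left). So E, H can't be brown.
So E = black.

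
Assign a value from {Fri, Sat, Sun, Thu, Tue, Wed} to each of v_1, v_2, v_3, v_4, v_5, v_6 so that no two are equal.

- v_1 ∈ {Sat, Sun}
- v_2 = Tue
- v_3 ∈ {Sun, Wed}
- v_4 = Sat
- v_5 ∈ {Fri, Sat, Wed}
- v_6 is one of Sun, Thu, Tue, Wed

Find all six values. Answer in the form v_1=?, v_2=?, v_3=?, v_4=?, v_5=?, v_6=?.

v_2 must be Tue (only option left). Remove Tue from v_6.
v_4 has just one choice, so v_4 = Sat. Remove Sat from v_1, v_5.
v_1 has just one choice, so v_1 = Sun. Strike Sun from v_3, v_6.
v_3 must be Wed (only option left). Remove Wed from v_5, v_6.
That leaves v_5 = Fri.
That leaves v_6 = Thu.

v_1=Sun, v_2=Tue, v_3=Wed, v_4=Sat, v_5=Fri, v_6=Thu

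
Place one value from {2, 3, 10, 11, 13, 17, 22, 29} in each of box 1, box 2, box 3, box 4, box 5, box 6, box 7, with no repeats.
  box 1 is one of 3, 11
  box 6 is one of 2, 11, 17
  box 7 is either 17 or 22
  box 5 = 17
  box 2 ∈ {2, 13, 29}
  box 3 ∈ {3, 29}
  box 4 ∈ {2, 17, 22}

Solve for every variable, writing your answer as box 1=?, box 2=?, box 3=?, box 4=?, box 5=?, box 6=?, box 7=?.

box 1=3, box 2=13, box 3=29, box 4=2, box 5=17, box 6=11, box 7=22

box 5 has just one choice, so box 5 = 17. So box 4, box 6, box 7 can't be 17.
That leaves box 7 = 22. Strike 22 from box 4.
box 4's domain is down to {2}, so box 4 = 2. Eliminate 2 elsewhere: box 2, box 6.
box 6's domain is down to {11}, so box 6 = 11. So box 1 can't be 11.
box 1 must be 3 (only option left). Remove 3 from box 3.
box 3 has just one choice, so box 3 = 29. So box 2 can't be 29.
box 2's domain is down to {13}, so box 2 = 13.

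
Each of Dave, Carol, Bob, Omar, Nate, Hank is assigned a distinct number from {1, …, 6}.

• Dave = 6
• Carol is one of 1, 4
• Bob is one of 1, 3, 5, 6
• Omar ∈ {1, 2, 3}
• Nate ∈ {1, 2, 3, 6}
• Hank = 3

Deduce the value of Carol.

Dave has just one choice, so Dave = 6. Eliminate 6 elsewhere: Bob, Nate.
Hank must be 3 (only option left). Eliminate 3 elsewhere: Bob, Omar, Nate.
Among the 4 still-open variables, 4 fits only Carol (and all 4 values in {1, 2, 4, 5} must be used), so Carol = 4.

4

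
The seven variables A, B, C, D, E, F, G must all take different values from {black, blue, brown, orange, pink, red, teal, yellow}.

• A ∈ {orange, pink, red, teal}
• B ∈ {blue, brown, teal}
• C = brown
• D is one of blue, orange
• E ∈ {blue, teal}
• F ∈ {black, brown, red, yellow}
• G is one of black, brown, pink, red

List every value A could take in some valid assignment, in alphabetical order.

C has just one choice, so C = brown. Eliminate brown elsewhere: B, F, G.
B and E between them cover only {blue, teal} — a naked pair. Remove those values from A, D.
That leaves D = orange. Strike orange from A.
No further eliminations apply; A can still be any of pink, red.

pink, red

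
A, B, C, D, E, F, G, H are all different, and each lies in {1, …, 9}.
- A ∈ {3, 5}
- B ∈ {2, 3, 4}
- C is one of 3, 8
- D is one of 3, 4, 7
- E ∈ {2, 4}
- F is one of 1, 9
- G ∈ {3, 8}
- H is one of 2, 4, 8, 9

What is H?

9

Among the 8 variables, 1 fits only F (and all 8 values in {1, 2, 3, 4, 5, 7, 8, 9} must be used), so F = 1.
Among the 7 still-open variables, 5 fits only A (and all 7 values in {2, 3, 4, 5, 7, 8, 9} must be used), so A = 5.
The 6 still-open variables together cover exactly {2, 3, 4, 7, 8, 9} — 6 values for 6 variables — and 7 appears only in D's list, so D = 7.
Among the 5 still-open variables, 9 fits only H (and all 5 values in {2, 3, 4, 8, 9} must be used), so H = 9.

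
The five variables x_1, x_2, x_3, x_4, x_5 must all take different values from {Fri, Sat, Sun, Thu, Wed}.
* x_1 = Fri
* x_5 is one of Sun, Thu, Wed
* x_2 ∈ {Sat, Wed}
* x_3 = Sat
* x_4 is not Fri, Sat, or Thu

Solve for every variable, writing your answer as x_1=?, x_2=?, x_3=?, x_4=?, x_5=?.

x_1=Fri, x_2=Wed, x_3=Sat, x_4=Sun, x_5=Thu

x_1 has just one choice, so x_1 = Fri.
x_3 must be Sat (only option left). Strike Sat from x_2.
x_2 must be Wed (only option left). Remove Wed from x_4, x_5.
x_4's domain is down to {Sun}, so x_4 = Sun. Eliminate Sun elsewhere: x_5.
x_5 must be Thu (only option left).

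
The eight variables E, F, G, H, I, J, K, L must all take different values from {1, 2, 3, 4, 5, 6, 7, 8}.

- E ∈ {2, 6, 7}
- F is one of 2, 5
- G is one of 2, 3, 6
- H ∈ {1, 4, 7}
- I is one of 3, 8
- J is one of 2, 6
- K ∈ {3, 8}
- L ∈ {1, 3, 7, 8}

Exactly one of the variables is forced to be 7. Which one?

The 8 variables draw from only 8 values {1, 2, 3, 4, 5, 6, 7, 8}, so each is used; only H can be 4, hence H = 4.
The 7 still-open variables draw from only 7 values {1, 2, 3, 5, 6, 7, 8}, so each is used; only L can be 1, hence L = 1.
Among the 6 still-open variables, 5 fits only F (and all 6 values in {2, 3, 5, 6, 7, 8} must be used), so F = 5.
The 5 still-open variables draw from only 5 values {2, 3, 6, 7, 8}, so each is used; only E can be 7, hence E = 7.

E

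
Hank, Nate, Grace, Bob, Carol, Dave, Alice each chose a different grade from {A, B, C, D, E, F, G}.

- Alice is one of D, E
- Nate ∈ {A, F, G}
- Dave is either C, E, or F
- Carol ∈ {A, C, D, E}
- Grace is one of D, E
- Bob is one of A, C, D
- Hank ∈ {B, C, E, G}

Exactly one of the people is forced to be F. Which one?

The 7 variables together cover exactly {A, B, C, D, E, F, G} — 7 values for 7 variables — and B appears only in Hank's list, so Hank = B.
The 6 still-open variables draw from only 6 values {A, C, D, E, F, G}, so each is used; only Nate can be G, hence Nate = G.
Among the 5 still-open variables, F fits only Dave (and all 5 values in {A, C, D, E, F} must be used), so Dave = F.

Dave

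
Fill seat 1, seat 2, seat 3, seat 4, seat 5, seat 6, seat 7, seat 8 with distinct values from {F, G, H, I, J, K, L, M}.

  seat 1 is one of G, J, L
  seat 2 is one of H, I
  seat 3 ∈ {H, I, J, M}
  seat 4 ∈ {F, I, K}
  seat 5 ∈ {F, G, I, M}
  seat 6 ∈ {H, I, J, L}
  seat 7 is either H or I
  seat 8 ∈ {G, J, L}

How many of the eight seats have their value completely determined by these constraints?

The 8 variables together cover exactly {F, G, H, I, J, K, L, M} — 8 values for 8 variables — and K appears only in seat 4's list, so seat 4 = K.
Among the 7 still-open variables, F fits only seat 5 (and all 7 values in {F, G, H, I, J, L, M} must be used), so seat 5 = F.
Among the 6 still-open variables, M fits only seat 3 (and all 6 values in {G, H, I, J, L, M} must be used), so seat 3 = M.
The 2 variables seat 2 and seat 7 are confined to {H, I}, which locks those values in; drop them from seat 6.
Determined: seat 3=M, seat 4=K, seat 5=F. The other seats each still have more than one consistent value. That makes 3.

3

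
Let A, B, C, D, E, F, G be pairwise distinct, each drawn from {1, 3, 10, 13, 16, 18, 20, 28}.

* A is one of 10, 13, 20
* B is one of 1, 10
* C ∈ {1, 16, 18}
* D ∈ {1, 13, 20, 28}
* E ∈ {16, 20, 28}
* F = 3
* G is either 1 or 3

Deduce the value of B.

F has just one choice, so F = 3. Strike 3 from G.
G must be 1 (only option left). So B, C, D can't be 1.
So B = 10.

10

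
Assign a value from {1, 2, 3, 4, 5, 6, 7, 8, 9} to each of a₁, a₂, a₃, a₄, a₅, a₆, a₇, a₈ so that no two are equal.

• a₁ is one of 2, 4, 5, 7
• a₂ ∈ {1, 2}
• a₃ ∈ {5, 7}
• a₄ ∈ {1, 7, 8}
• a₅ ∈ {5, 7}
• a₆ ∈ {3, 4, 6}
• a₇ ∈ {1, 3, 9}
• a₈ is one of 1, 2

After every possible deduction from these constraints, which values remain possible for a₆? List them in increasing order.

a₂ and a₈ between them cover only {1, 2} — a naked pair. Remove those values from a₁, a₄, a₇.
a₃ and a₅ share exactly the 2 values {5, 7}; by pigeonhole those values go to them, so strike 5, 7 from a₁, a₄.
That leaves a₁ = 4. So a₆ can't be 4.
That leaves a₄ = 8.
No further eliminations apply; a₆ can still be any of 3, 6.

3, 6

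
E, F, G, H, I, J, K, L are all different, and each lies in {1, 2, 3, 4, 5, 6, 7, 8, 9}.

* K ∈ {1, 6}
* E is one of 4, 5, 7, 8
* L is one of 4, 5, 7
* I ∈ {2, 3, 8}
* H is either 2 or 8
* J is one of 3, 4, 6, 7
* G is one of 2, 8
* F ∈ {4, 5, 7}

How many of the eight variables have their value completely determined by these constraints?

The 8 variables draw from only 8 values {1, 2, 3, 4, 5, 6, 7, 8}, so each is used; only K can be 1, hence K = 1.
Among the 7 still-open variables, 6 fits only J (and all 7 values in {2, 3, 4, 5, 6, 7, 8} must be used), so J = 6.
The 6 still-open variables draw from only 6 values {2, 3, 4, 5, 7, 8}, so each is used; only I can be 3, hence I = 3.
G and H between them cover only {2, 8} — a naked pair. Remove those values from E.
Determined: I=3, J=6, K=1. The other variables each still have more than one consistent value. That makes 3.

3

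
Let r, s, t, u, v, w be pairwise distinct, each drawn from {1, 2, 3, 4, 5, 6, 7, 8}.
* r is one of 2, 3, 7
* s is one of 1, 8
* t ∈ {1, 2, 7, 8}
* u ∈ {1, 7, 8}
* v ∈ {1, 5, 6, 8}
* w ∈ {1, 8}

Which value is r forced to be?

s and w share exactly the 2 values {1, 8}; by pigeonhole those values go to them, so strike 1, 8 from t, u, v.
u must be 7 (only option left). Strike 7 from r, t.
t must be 2 (only option left). Eliminate 2 elsewhere: r.
So r = 3.

3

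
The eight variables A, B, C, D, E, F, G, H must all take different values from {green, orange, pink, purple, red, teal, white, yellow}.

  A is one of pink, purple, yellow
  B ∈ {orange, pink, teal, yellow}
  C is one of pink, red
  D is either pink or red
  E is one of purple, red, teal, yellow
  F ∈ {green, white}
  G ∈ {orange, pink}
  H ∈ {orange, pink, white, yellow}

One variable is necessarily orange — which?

G

Among the 8 variables, green fits only F (and all 8 values in {green, orange, pink, purple, red, teal, white, yellow} must be used), so F = green.
The 7 still-open variables together cover exactly {orange, pink, purple, red, teal, white, yellow} — 7 values for 7 variables — and white appears only in H's list, so H = white.
C and D between them cover only {pink, red} — a naked pair. Remove those values from A, B, E, G.
So orange goes to G.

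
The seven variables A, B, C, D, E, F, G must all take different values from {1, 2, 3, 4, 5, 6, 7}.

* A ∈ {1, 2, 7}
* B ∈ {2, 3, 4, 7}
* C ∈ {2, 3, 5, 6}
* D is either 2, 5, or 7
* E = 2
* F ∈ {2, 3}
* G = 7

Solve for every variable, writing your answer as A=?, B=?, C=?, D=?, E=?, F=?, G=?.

E's domain is down to {2}, so E = 2. Eliminate 2 elsewhere: A, B, C, D, F.
F has just one choice, so F = 3. Eliminate 3 elsewhere: B, C.
G must be 7 (only option left). Eliminate 7 elsewhere: A, B, D.
A's domain is down to {1}, so A = 1.
B's domain is down to {4}, so B = 4.
D must be 5 (only option left). Remove 5 from C.
C must be 6 (only option left).

A=1, B=4, C=6, D=5, E=2, F=3, G=7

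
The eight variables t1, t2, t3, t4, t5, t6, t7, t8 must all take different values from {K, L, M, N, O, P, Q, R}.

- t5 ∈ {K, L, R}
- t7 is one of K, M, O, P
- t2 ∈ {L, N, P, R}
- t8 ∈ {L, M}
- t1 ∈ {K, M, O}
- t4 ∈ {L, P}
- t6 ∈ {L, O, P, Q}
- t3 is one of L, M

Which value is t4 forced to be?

Among the 8 variables, N fits only t2 (and all 8 values in {K, L, M, N, O, P, Q, R} must be used), so t2 = N.
The 7 still-open variables together cover exactly {K, L, M, O, P, Q, R} — 7 values for 7 variables — and Q appears only in t6's list, so t6 = Q.
The 6 still-open variables draw from only 6 values {K, L, M, O, P, R}, so each is used; only t5 can be R, hence t5 = R.
The 2 variables t3 and t8 are confined to {L, M}, which locks those values in; drop them from t1, t4, t7.
So t4 = P.

P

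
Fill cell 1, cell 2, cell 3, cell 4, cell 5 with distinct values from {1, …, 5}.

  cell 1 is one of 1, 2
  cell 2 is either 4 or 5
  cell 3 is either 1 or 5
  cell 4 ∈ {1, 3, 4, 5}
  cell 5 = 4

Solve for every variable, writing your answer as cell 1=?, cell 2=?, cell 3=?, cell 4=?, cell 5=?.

cell 1=2, cell 2=5, cell 3=1, cell 4=3, cell 5=4

cell 5's domain is down to {4}, so cell 5 = 4. So cell 2, cell 4 can't be 4.
cell 2 must be 5 (only option left). So cell 3, cell 4 can't be 5.
cell 3 must be 1 (only option left). So cell 1, cell 4 can't be 1.
cell 4 has just one choice, so cell 4 = 3.
cell 1's domain is down to {2}, so cell 1 = 2.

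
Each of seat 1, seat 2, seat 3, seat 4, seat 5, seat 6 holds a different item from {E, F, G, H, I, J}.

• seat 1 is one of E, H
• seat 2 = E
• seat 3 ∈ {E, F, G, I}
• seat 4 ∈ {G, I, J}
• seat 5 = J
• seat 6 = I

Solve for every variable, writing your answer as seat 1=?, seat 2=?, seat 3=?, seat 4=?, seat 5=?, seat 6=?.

seat 1=H, seat 2=E, seat 3=F, seat 4=G, seat 5=J, seat 6=I

seat 2 has just one choice, so seat 2 = E. So seat 1, seat 3 can't be E.
seat 5 must be J (only option left). So seat 4 can't be J.
seat 6's domain is down to {I}, so seat 6 = I. Strike I from seat 3, seat 4.
seat 1's domain is down to {H}, so seat 1 = H.
seat 4's domain is down to {G}, so seat 4 = G. So seat 3 can't be G.
seat 3 must be F (only option left).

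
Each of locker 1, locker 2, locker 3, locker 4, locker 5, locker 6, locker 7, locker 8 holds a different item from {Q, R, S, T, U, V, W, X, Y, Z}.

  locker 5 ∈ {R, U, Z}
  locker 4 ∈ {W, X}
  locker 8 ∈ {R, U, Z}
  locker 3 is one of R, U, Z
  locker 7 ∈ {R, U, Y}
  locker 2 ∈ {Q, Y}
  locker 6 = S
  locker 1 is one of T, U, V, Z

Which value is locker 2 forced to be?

locker 6's domain is down to {S}, so locker 6 = S.
locker 3, locker 5, locker 8 share exactly the 3 values {R, U, Z}; by pigeonhole those values go to them, so strike R, U, Z from locker 1, locker 7.
locker 7 has just one choice, so locker 7 = Y. Eliminate Y elsewhere: locker 2.
So locker 2 = Q.

Q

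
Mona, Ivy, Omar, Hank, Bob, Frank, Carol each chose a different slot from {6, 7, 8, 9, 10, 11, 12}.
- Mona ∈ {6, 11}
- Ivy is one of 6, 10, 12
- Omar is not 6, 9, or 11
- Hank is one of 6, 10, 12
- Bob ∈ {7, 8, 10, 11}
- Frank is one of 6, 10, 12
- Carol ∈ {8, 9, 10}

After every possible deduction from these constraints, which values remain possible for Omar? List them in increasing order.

The 7 variables together cover exactly {6, 7, 8, 9, 10, 11, 12} — 7 values for 7 variables — and 9 appears only in Carol's list, so Carol = 9.
Ivy, Hank, Frank share exactly the 3 values {6, 10, 12}; by pigeonhole those values go to them, so strike 6, 10, 12 from Mona, Omar, Bob.
That leaves Mona = 11. Strike 11 from Bob.
No further eliminations apply; Omar can still be any of 7, 8.

7, 8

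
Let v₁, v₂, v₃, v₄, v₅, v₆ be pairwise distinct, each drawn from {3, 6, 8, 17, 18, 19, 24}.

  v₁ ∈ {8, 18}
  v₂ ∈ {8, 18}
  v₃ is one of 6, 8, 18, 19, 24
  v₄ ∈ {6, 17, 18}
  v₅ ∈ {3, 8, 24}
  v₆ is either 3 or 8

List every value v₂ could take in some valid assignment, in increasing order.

v₁ and v₂ between them cover only {8, 18} — a naked pair. Remove those values from v₃, v₄, v₅, v₆.
v₆'s domain is down to {3}, so v₆ = 3. So v₅ can't be 3.
v₅'s domain is down to {24}, so v₅ = 24. Remove 24 from v₃.
No further eliminations apply; v₂ can still be any of 8, 18.

8, 18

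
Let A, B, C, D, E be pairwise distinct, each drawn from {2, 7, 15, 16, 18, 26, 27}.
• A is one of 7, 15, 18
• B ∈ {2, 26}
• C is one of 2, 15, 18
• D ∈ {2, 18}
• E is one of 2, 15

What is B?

The 5 variables together cover exactly {2, 7, 15, 18, 26} — 5 values for 5 variables — and 7 appears only in A's list, so A = 7.
The 4 still-open variables together cover exactly {2, 15, 18, 26} — 4 values for 4 variables — and 26 appears only in B's list, so B = 26.

26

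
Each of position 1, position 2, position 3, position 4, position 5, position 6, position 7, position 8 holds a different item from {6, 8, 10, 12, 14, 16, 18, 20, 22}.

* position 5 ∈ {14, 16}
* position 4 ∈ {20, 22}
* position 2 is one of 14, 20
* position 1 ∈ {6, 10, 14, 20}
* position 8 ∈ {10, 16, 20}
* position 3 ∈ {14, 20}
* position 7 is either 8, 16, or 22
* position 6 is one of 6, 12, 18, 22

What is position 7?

position 2 and position 3 between them cover only {14, 20} — a naked pair. Remove those values from position 1, position 4, position 5, position 8.
position 4's domain is down to {22}, so position 4 = 22. Eliminate 22 elsewhere: position 6, position 7.
position 5 has just one choice, so position 5 = 16. So position 7, position 8 can't be 16.
So position 7 = 8.

8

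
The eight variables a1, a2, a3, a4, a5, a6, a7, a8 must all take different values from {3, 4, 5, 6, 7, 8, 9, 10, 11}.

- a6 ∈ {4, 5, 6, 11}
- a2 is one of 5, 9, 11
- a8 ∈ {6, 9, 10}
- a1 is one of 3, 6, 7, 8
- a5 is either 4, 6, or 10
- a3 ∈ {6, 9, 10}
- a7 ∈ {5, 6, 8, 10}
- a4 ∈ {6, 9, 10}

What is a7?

8

a3, a4, a8 between them cover only {6, 9, 10} — a naked triple. Remove those values from a1, a2, a5, a6, a7.
a5's domain is down to {4}, so a5 = 4. Eliminate 4 elsewhere: a6.
The 2 variables a2 and a6 are confined to {5, 11}, which locks those values in; drop them from a7.
So a7 = 8.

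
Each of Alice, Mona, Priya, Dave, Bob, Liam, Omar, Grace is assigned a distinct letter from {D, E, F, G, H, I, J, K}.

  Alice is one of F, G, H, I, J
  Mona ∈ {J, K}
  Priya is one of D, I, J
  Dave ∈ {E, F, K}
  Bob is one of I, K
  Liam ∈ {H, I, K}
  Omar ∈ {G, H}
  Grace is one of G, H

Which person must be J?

The 8 variables together cover exactly {D, E, F, G, H, I, J, K} — 8 values for 8 variables — and D appears only in Priya's list, so Priya = D.
Among the 7 still-open variables, E fits only Dave (and all 7 values in {E, F, G, H, I, J, K} must be used), so Dave = E.
Among the 6 still-open variables, F fits only Alice (and all 6 values in {F, G, H, I, J, K} must be used), so Alice = F.
Among the 5 still-open variables, J fits only Mona (and all 5 values in {G, H, I, J, K} must be used), so Mona = J.

Mona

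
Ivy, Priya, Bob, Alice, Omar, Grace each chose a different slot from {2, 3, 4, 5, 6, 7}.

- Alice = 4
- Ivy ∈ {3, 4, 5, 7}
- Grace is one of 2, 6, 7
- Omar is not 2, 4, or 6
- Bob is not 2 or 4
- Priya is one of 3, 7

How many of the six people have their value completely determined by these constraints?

Alice has just one choice, so Alice = 4. Remove 4 from Ivy.
The 5 still-open variables draw from only 5 values {2, 3, 5, 6, 7}, so each is used; only Grace can be 2, hence Grace = 2.
Among the 4 still-open variables, 6 fits only Bob (and all 4 values in {3, 5, 6, 7} must be used), so Bob = 6.
Determined: Bob=6, Alice=4, Grace=2. The other people each still have more than one consistent value. That makes 3.

3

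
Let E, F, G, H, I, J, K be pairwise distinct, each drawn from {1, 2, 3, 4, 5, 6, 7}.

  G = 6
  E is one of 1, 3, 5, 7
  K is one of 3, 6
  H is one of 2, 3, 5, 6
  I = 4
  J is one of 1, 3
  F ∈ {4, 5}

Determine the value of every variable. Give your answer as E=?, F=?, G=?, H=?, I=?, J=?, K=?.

G must be 6 (only option left). Remove 6 from H, K.
That leaves I = 4. Strike 4 from F.
K must be 3 (only option left). Remove 3 from E, H, J.
F has just one choice, so F = 5. So E, H can't be 5.
H must be 2 (only option left).
J's domain is down to {1}, so J = 1. Strike 1 from E.
E's domain is down to {7}, so E = 7.

E=7, F=5, G=6, H=2, I=4, J=1, K=3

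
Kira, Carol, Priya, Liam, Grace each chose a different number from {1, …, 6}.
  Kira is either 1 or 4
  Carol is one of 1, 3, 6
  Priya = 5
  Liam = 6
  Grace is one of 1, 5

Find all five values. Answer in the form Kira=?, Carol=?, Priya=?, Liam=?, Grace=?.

Kira=4, Carol=3, Priya=5, Liam=6, Grace=1

Priya must be 5 (only option left). Eliminate 5 elsewhere: Grace.
Liam must be 6 (only option left). Eliminate 6 elsewhere: Carol.
Grace has just one choice, so Grace = 1. So Kira, Carol can't be 1.
Kira has just one choice, so Kira = 4.
Carol must be 3 (only option left).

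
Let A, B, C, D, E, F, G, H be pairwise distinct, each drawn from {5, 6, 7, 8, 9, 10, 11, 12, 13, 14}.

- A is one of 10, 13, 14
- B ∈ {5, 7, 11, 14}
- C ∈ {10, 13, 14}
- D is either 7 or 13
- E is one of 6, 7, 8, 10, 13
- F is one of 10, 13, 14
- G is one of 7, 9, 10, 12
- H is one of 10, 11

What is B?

A, C, F between them cover only {10, 13, 14} — a naked triple. Remove those values from B, D, E, G, H.
D's domain is down to {7}, so D = 7. Strike 7 from B, E, G.
H's domain is down to {11}, so H = 11. Eliminate 11 elsewhere: B.
So B = 5.

5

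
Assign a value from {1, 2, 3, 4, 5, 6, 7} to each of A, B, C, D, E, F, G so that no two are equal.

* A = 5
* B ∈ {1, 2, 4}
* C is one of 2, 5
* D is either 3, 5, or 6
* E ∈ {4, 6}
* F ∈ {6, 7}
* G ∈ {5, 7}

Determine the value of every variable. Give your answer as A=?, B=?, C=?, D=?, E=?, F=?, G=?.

A has just one choice, so A = 5. Strike 5 from C, D, G.
C's domain is down to {2}, so C = 2. So B can't be 2.
G's domain is down to {7}, so G = 7. Eliminate 7 elsewhere: F.
That leaves F = 6. Remove 6 from D, E.
D has just one choice, so D = 3.
E must be 4 (only option left). So B can't be 4.
B must be 1 (only option left).

A=5, B=1, C=2, D=3, E=4, F=6, G=7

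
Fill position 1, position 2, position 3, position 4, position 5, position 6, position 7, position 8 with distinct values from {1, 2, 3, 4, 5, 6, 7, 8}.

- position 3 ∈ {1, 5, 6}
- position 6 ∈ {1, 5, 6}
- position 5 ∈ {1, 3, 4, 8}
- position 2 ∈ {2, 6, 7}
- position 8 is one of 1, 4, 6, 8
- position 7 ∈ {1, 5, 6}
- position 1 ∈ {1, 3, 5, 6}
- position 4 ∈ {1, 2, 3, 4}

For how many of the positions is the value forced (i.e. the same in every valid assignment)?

The 8 variables draw from only 8 values {1, 2, 3, 4, 5, 6, 7, 8}, so each is used; only position 2 can be 7, hence position 2 = 7.
The 7 still-open variables draw from only 7 values {1, 2, 3, 4, 5, 6, 8}, so each is used; only position 4 can be 2, hence position 4 = 2.
position 3, position 6, position 7 between them cover only {1, 5, 6} — a naked triple. Remove those values from position 1, position 5, position 8.
position 1's domain is down to {3}, so position 1 = 3. So position 5 can't be 3.
Determined: position 1=3, position 2=7, position 4=2. The other positions each still have more than one consistent value. That makes 3.

3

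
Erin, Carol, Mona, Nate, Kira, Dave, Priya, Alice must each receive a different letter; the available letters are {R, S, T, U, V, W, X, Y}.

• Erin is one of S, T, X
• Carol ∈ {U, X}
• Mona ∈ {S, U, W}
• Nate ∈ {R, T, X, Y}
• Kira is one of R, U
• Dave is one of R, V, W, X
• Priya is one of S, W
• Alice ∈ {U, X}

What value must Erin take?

T

Among the 8 variables, V fits only Dave (and all 8 values in {R, S, T, U, V, W, X, Y} must be used), so Dave = V.
The 7 still-open variables draw from only 7 values {R, S, T, U, W, X, Y}, so each is used; only Nate can be Y, hence Nate = Y.
The 6 still-open variables draw from only 6 values {R, S, T, U, W, X}, so each is used; only Kira can be R, hence Kira = R.
Among the 5 still-open variables, T fits only Erin (and all 5 values in {S, T, U, W, X} must be used), so Erin = T.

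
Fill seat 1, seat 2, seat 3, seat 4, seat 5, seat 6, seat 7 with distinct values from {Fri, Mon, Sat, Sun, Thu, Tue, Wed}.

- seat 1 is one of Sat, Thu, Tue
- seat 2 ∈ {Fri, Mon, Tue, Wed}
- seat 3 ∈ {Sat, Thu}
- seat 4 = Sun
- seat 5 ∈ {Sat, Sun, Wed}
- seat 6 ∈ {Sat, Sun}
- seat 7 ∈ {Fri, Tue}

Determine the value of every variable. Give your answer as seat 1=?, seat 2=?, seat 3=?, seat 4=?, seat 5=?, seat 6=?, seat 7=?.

seat 4 has just one choice, so seat 4 = Sun. So seat 5, seat 6 can't be Sun.
That leaves seat 6 = Sat. So seat 1, seat 3, seat 5 can't be Sat.
That leaves seat 3 = Thu. So seat 1 can't be Thu.
That leaves seat 5 = Wed. Eliminate Wed elsewhere: seat 2.
seat 1 has just one choice, so seat 1 = Tue. Eliminate Tue elsewhere: seat 2, seat 7.
seat 7 must be Fri (only option left). Remove Fri from seat 2.
seat 2 must be Mon (only option left).

seat 1=Tue, seat 2=Mon, seat 3=Thu, seat 4=Sun, seat 5=Wed, seat 6=Sat, seat 7=Fri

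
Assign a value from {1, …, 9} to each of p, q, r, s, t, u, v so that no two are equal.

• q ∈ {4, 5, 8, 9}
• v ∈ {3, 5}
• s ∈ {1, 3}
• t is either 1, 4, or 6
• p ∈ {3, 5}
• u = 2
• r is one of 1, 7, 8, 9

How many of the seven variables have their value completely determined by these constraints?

2

u's domain is down to {2}, so u = 2.
The 2 variables p and v are confined to {3, 5}, which locks those values in; drop them from q, s.
s's domain is down to {1}, so s = 1. Eliminate 1 elsewhere: r, t.
Determined: s=1, u=2. The other variables each still have more than one consistent value. That makes 2.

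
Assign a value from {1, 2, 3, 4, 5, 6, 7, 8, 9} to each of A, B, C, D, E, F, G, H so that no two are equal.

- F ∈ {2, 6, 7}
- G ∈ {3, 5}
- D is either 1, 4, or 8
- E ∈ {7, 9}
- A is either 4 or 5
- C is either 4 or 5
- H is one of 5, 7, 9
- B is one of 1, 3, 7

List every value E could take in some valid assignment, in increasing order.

7, 9

The 2 variables A and C are confined to {4, 5}, which locks those values in; drop them from D, G, H.
That leaves G = 3. So B can't be 3.
The 2 variables E and H are confined to {7, 9}, which locks those values in; drop them from B, F.
B's domain is down to {1}, so B = 1. Strike 1 from D.
D's domain is down to {8}, so D = 8.
No further eliminations apply; E can still be any of 7, 9.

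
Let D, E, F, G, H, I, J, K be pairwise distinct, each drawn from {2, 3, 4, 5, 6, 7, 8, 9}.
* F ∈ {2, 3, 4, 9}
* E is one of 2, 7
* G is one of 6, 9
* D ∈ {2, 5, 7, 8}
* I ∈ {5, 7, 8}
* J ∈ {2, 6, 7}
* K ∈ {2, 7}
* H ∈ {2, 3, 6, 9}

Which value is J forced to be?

6

The 8 variables draw from only 8 values {2, 3, 4, 5, 6, 7, 8, 9}, so each is used; only F can be 4, hence F = 4.
The 7 still-open variables together cover exactly {2, 3, 5, 6, 7, 8, 9} — 7 values for 7 variables — and 3 appears only in H's list, so H = 3.
The 6 still-open variables draw from only 6 values {2, 5, 6, 7, 8, 9}, so each is used; only G can be 9, hence G = 9.
Among the 5 still-open variables, 6 fits only J (and all 5 values in {2, 5, 6, 7, 8} must be used), so J = 6.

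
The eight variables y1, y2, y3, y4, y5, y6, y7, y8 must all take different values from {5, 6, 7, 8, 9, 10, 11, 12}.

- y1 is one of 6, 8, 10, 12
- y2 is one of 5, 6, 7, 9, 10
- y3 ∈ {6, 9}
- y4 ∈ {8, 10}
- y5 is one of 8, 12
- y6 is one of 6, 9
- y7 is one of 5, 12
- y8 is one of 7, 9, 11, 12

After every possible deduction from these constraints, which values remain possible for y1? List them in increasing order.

Among the 8 variables, 11 fits only y8 (and all 8 values in {5, 6, 7, 8, 9, 10, 11, 12} must be used), so y8 = 11.
Among the 7 still-open variables, 7 fits only y2 (and all 7 values in {5, 6, 7, 8, 9, 10, 12} must be used), so y2 = 7.
The 6 still-open variables draw from only 6 values {5, 6, 8, 9, 10, 12}, so each is used; only y7 can be 5, hence y7 = 5.
y3 and y6 share exactly the 2 values {6, 9}; by pigeonhole those values go to them, so strike 6, 9 from y1.
No further eliminations apply; y1 can still be any of 8, 10, 12.

8, 10, 12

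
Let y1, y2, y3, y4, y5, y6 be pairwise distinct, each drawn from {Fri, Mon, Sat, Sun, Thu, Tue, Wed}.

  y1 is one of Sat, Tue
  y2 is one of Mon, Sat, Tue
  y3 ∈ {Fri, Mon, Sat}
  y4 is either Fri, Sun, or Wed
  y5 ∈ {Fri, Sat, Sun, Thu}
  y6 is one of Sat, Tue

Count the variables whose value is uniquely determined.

y1 and y6 share exactly the 2 values {Sat, Tue}; by pigeonhole those values go to them, so strike Sat, Tue from y2, y3, y5.
y2 must be Mon (only option left). Strike Mon from y3.
y3's domain is down to {Fri}, so y3 = Fri. Strike Fri from y4, y5.
Determined: y2=Mon, y3=Fri. The other variables each still have more than one consistent value. That makes 2.

2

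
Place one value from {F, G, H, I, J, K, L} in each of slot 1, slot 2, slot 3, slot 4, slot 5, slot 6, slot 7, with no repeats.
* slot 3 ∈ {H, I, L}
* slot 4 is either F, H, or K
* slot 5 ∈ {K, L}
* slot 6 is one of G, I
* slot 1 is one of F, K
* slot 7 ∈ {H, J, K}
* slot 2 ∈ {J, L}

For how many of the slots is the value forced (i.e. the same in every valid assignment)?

2

Among the 7 variables, G fits only slot 6 (and all 7 values in {F, G, H, I, J, K, L} must be used), so slot 6 = G.
The 6 still-open variables together cover exactly {F, H, I, J, K, L} — 6 values for 6 variables — and I appears only in slot 3's list, so slot 3 = I.
Determined: slot 3=I, slot 6=G. The other slots each still have more than one consistent value. That makes 2.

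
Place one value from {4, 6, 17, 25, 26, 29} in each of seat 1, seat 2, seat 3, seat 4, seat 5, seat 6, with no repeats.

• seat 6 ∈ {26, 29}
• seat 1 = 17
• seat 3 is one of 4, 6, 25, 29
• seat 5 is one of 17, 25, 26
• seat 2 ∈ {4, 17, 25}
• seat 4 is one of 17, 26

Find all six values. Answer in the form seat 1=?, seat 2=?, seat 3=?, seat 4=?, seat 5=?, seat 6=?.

seat 1 must be 17 (only option left). Strike 17 from seat 2, seat 4, seat 5.
That leaves seat 4 = 26. Remove 26 from seat 5, seat 6.
seat 5 must be 25 (only option left). Eliminate 25 elsewhere: seat 2, seat 3.
seat 6 must be 29 (only option left). Strike 29 from seat 3.
seat 2's domain is down to {4}, so seat 2 = 4. Eliminate 4 elsewhere: seat 3.
seat 3's domain is down to {6}, so seat 3 = 6.

seat 1=17, seat 2=4, seat 3=6, seat 4=26, seat 5=25, seat 6=29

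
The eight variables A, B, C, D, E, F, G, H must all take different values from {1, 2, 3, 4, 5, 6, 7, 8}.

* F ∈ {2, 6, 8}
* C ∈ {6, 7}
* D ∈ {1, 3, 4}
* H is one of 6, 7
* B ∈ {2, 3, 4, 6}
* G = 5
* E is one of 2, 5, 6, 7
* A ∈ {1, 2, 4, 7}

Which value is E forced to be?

G has just one choice, so G = 5. Remove 5 from E.
Among the 7 still-open variables, 8 fits only F (and all 7 values in {1, 2, 3, 4, 6, 7, 8} must be used), so F = 8.
The 2 variables C and H are confined to {6, 7}, which locks those values in; drop them from A, B, E.
So E = 2.

2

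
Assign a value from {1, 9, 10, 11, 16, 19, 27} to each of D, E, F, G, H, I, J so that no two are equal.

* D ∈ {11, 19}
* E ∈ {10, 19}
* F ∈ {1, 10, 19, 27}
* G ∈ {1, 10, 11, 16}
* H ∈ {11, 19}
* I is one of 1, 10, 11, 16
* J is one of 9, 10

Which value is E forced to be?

10

The 7 variables together cover exactly {1, 9, 10, 11, 16, 19, 27} — 7 values for 7 variables — and 9 appears only in J's list, so J = 9.
The 6 still-open variables draw from only 6 values {1, 10, 11, 16, 19, 27}, so each is used; only F can be 27, hence F = 27.
D and H between them cover only {11, 19} — a naked pair. Remove those values from E, G, I.
So E = 10.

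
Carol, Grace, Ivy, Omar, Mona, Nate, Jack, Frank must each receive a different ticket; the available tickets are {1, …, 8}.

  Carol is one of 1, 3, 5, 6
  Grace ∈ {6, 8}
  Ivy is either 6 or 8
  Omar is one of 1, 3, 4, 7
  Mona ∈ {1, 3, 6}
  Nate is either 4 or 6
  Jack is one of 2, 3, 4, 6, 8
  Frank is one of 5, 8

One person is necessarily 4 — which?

The 8 variables draw from only 8 values {1, 2, 3, 4, 5, 6, 7, 8}, so each is used; only Jack can be 2, hence Jack = 2.
Among the 7 still-open variables, 7 fits only Omar (and all 7 values in {1, 3, 4, 5, 6, 7, 8} must be used), so Omar = 7.
Among the 6 still-open variables, 4 fits only Nate (and all 6 values in {1, 3, 4, 5, 6, 8} must be used), so Nate = 4.

Nate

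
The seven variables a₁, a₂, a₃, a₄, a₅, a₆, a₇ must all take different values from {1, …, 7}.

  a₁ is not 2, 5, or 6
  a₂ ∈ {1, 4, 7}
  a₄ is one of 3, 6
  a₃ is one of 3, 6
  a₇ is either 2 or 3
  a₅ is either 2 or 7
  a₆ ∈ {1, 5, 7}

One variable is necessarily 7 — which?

a₅

The 7 variables draw from only 7 values {1, 2, 3, 4, 5, 6, 7}, so each is used; only a₆ can be 5, hence a₆ = 5.
a₃ and a₄ share exactly the 2 values {3, 6}; by pigeonhole those values go to them, so strike 3, 6 from a₁, a₇.
That leaves a₇ = 2. Strike 2 from a₅.
So 7 goes to a₅.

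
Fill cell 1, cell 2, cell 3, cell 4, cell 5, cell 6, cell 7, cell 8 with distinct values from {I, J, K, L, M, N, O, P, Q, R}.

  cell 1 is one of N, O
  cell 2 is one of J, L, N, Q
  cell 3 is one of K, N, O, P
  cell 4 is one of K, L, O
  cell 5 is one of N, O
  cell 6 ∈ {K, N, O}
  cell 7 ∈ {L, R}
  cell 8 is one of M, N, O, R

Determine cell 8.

cell 1 and cell 5 between them cover only {N, O} — a naked pair. Remove those values from cell 2, cell 3, cell 4, cell 6, cell 8.
cell 6's domain is down to {K}, so cell 6 = K. So cell 3, cell 4 can't be K.
cell 3's domain is down to {P}, so cell 3 = P.
cell 4 has just one choice, so cell 4 = L. So cell 2, cell 7 can't be L.
cell 7's domain is down to {R}, so cell 7 = R. Eliminate R elsewhere: cell 8.
So cell 8 = M.

M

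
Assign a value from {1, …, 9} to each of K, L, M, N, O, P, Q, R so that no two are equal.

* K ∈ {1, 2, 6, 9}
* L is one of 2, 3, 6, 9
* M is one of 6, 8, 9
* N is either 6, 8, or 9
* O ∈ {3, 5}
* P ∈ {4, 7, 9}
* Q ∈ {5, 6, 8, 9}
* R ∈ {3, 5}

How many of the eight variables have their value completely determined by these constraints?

2

The 2 variables O and R are confined to {3, 5}, which locks those values in; drop them from L, Q.
M, N, Q share exactly the 3 values {6, 8, 9}; by pigeonhole those values go to them, so strike 6, 8, 9 from K, L, P.
L's domain is down to {2}, so L = 2. Strike 2 from K.
K has just one choice, so K = 1.
Determined: K=1, L=2. The other variables each still have more than one consistent value. That makes 2.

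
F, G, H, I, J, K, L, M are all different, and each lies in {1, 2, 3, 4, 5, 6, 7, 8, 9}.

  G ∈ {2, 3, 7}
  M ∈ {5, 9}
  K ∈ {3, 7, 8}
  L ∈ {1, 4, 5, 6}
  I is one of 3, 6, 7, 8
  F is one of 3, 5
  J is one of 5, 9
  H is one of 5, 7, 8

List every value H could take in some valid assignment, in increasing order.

7, 8

The 2 variables J and M are confined to {5, 9}, which locks those values in; drop them from F, H, L.
F must be 3 (only option left). Strike 3 from G, I, K.
H and K between them cover only {7, 8} — a naked pair. Remove those values from G, I.
G has just one choice, so G = 2.
I must be 6 (only option left). So L can't be 6.
No further eliminations apply; H can still be any of 7, 8.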